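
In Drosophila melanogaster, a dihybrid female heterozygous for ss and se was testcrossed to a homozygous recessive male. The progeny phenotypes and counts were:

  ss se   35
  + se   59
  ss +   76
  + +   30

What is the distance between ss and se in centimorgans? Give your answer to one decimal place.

32.5 centimorgans

The two most frequent classes, + se (59) and ss + (76), are the parental types, so the F1 was + se / ss +.
The recombinant classes are + + and ss se: 30 + 35 = 65.
Recombination frequency = 65/200 = 0.3250 ≈ 32.5%, i.e. 32.5 centimorgans.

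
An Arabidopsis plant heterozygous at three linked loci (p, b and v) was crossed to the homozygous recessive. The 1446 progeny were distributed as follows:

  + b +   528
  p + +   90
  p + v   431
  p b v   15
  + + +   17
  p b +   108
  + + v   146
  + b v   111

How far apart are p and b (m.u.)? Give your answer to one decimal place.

The two most frequent reciprocal classes, p + v and + b +, are the parental types, so the F1 was p + v / + b +.
The two rarest classes, p b v and + + +, are the double crossovers. Comparing them with the parentals, only the b allele has switched, so b is the middle locus and the order is p – b – v.
Crossovers in the p–b interval produce the single-crossover classes + + v and p b + (146 + 108 = 254) plus the double crossovers (32).
RF(p–b) = (254 + 32) / 1446 = 286/1446 = 0.1978 → 19.8 m.u.

19.8 m.u.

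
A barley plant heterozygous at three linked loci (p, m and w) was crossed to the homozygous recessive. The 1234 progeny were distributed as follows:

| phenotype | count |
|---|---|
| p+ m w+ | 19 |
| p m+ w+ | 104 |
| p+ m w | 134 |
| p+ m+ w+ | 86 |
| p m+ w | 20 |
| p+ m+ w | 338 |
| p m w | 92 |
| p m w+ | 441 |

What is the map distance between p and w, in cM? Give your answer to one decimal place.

17.6 cM

The two most frequent reciprocal classes, p+ m+ w and p m w+, are the parental types, so the F1 was p+ m+ w / p m w+.
The two rarest classes, p m+ w and p+ m w+, are the double crossovers. Comparing them with the parentals, only the p allele has switched, so p is the middle locus and the order is m – p – w.
Crossovers in the p–w interval produce the single-crossover classes p+ m+ w+ and p m w (86 + 92 = 178) plus the double crossovers (39).
RF(p–w) = (178 + 39) / 1234 = 217/1234 = 0.1759 → 17.6 cM.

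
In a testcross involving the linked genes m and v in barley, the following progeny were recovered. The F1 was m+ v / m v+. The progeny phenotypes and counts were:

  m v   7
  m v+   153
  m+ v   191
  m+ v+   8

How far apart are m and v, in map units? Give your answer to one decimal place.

4.2 map units

The recombinant classes are m+ v+ and m v: 8 + 7 = 15.
Recombination frequency = 15/359 = 0.0418 ≈ 4.2%, i.e. 4.2 map units.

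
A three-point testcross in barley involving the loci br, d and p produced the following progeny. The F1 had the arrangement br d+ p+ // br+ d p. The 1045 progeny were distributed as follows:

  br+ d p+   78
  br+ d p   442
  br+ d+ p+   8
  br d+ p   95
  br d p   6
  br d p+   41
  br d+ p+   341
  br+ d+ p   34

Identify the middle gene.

The two rarest classes, br+ d+ p+ and br d p, are the double crossovers. Comparing them with the parentals, only the br allele has switched, so br is the middle locus and the order is d – br – p.

br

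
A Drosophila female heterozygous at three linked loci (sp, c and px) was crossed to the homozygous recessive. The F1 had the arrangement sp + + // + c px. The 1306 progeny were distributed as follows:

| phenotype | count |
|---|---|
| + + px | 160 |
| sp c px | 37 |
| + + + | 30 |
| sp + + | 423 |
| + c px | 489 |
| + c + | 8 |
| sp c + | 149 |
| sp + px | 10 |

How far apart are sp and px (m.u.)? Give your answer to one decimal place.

6.5 m.u.

The two rarest classes, sp + px and + c +, are the double crossovers. Comparing them with the parentals, only the px allele has switched, so px is the middle locus and the order is c – px – sp.
Crossovers in the px–sp interval produce the single-crossover classes + + + and sp c px (30 + 37 = 67) plus the double crossovers (18).
RF(px–sp) = (67 + 18) / 1306 = 85/1306 = 0.0651 → 6.5 m.u.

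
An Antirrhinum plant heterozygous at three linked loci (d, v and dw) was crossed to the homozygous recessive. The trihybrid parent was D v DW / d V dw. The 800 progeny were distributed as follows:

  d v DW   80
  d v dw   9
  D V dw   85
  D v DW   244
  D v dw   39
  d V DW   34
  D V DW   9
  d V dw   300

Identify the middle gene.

The two rarest classes, D V DW and d v dw, are the double crossovers. Comparing them with the parentals, only the v allele has switched, so v is the middle locus and the order is d – v – dw.

v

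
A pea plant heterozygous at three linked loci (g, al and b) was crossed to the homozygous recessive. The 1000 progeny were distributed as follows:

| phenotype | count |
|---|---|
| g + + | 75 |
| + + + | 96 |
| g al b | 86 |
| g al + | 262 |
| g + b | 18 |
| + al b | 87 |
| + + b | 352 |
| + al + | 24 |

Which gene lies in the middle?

g

The two most frequent reciprocal classes, + + b and g al +, are the parental types, so the F1 was + + b / g al +.
The two rarest classes, g + b and + al +, are the double crossovers. Comparing them with the parentals, only the g allele has switched, so g is the middle locus and the order is b – g – al.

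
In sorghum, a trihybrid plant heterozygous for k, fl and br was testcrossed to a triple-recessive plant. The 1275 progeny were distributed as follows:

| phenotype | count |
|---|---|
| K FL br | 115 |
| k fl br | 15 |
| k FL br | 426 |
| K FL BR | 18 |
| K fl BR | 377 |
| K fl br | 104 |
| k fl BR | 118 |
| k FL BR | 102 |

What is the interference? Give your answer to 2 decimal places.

The two most frequent reciprocal classes, K fl BR and k FL br, are the parental types, so the F1 was K fl BR / k FL br.
The two rarest classes, K FL BR and k fl br, are the double crossovers. Comparing them with the parentals, only the fl allele has switched, so fl is the middle locus and the order is br – fl – k.
br–fl: (206 + 33)/1275 = 0.1875; fl–k: (233 + 33)/1275 = 0.2086.
Expected DCO frequency = 0.1875 × 0.2086 ≈ 0.03911; observed = 33/1275 ≈ 0.02588.
Coefficient of coincidence = 0.02588/0.03911 ≈ 0.66; interference = 1 − 0.66 = 0.34.

0.34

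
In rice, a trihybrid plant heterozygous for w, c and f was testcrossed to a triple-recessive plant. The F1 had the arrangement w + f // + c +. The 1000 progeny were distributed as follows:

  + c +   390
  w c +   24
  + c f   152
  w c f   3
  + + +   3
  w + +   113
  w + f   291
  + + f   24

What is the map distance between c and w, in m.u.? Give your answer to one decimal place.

The two rarest classes, w c f and + + +, are the double crossovers. Comparing them with the parentals, only the c allele has switched, so c is the middle locus and the order is f – c – w.
Crossovers in the c–w interval produce the single-crossover classes + + f and w c + (24 + 24 = 48) plus the double crossovers (6).
RF(c–w) = (48 + 6) / 1000 = 54/1000 = 0.0540 → 5.4 m.u.

5.4 m.u.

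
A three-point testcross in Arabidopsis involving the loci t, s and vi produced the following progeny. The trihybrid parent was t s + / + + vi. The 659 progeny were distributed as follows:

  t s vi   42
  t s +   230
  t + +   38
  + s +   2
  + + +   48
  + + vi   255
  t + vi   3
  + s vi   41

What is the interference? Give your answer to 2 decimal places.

The two rarest classes, + s + and t + vi, are the double crossovers. Comparing them with the parentals, only the t allele has switched, so t is the middle locus and the order is s – t – vi.
s–t: (79 + 5)/659 = 0.1275; t–vi: (90 + 5)/659 = 0.1442.
Expected DCO frequency = 0.1275 × 0.1442 ≈ 0.01839; observed = 5/659 ≈ 0.00759.
Coefficient of coincidence = 0.00759/0.01839 ≈ 0.41; interference = 1 − 0.41 = 0.59.

0.59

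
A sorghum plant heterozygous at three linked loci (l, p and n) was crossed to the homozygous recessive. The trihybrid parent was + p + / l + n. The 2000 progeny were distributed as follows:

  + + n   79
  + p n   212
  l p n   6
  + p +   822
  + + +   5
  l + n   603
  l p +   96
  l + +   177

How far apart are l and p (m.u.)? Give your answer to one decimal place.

9.3 m.u.

The two rarest classes, + + + and l p n, are the double crossovers. Comparing them with the parentals, only the p allele has switched, so p is the middle locus and the order is l – p – n.
Crossovers in the l–p interval produce the single-crossover classes l p + and + + n (96 + 79 = 175) plus the double crossovers (11).
RF(l–p) = (175 + 11) / 2000 = 186/2000 = 0.0930 → 9.3 m.u.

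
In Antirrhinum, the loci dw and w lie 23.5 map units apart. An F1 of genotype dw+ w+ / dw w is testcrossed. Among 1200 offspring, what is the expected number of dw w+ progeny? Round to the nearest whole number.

A map distance of 23.5 map units corresponds to a recombination frequency of 0.235.
The F1 is dw+ w+ / dw w, so dw w+ is a recombinant gamete class with expected frequency r/2 = 0.235/2 = 0.1175.
Expected number = 0.1175 × 1200 = 141.00 ≈ 141.

141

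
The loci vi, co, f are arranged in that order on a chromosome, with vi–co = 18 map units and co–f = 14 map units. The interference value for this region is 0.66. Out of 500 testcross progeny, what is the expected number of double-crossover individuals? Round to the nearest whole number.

4

Map distances give recombination frequencies of 0.180 and 0.140 for the two intervals.
With interference 0.66 (so coincidence = 0.34), expected double-crossover frequency = 0.180 × 0.140 × 0.34 = 0.00857.
Expected number = 0.00857 × 500 = 4.28 ≈ 4.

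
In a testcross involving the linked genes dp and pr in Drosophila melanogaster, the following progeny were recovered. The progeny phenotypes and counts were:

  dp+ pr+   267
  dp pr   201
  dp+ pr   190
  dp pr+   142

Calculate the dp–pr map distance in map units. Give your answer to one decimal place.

The two most frequent classes, dp+ pr+ (267) and dp pr (201), are the parental types, so the F1 was dp+ pr+ / dp pr.
The recombinant classes are dp+ pr and dp pr+: 190 + 142 = 332.
Recombination frequency = 332/800 = 0.4150 ≈ 41.5%, i.e. 41.5 map units.

41.5 map units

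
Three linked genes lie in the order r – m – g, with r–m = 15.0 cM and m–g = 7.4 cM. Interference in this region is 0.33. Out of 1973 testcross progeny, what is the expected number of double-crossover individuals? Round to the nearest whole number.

15

Map distances give recombination frequencies of 0.150 and 0.074 for the two intervals.
With interference 0.33 (so coincidence = 0.67), expected double-crossover frequency = 0.150 × 0.074 × 0.67 = 0.00744.
Expected number = 0.00744 × 1973 = 14.67 ≈ 15.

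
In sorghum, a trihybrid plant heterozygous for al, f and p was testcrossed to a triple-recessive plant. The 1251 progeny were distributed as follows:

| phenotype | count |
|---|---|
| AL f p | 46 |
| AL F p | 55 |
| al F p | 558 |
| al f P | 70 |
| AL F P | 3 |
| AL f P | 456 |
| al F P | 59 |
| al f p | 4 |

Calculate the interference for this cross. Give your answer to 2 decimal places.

The two most frequent reciprocal classes, al F p and AL f P, are the parental types, so the F1 was al F p / AL f P.
The two rarest classes, al f p and AL F P, are the double crossovers. Comparing them with the parentals, only the f allele has switched, so f is the middle locus and the order is al – f – p.
al–f: (125 + 7)/1251 = 0.1055; f–p: (105 + 7)/1251 = 0.0895.
Expected DCO frequency = 0.1055 × 0.0895 ≈ 0.00944; observed = 7/1251 ≈ 0.00560.
Coefficient of coincidence = 0.00560/0.00944 ≈ 0.59; interference = 1 − 0.59 = 0.41.

0.41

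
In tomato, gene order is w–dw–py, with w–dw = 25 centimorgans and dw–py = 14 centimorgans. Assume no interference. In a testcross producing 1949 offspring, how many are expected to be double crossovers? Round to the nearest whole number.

68

Map distances give recombination frequencies of 0.250 and 0.140 for the two intervals.
With no interference, expected double-crossover frequency = 0.250 × 0.140 = 0.03500.
Expected number = 0.03500 × 1949 = 68.22 ≈ 68.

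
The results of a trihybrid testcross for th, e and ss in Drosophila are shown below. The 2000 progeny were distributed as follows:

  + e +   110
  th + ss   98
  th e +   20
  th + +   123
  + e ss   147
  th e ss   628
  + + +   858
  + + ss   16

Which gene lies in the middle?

ss

The two most frequent reciprocal classes, + + + and th e ss, are the parental types, so the F1 was + + + / th e ss.
The two rarest classes, + + ss and th e +, are the double crossovers. Comparing them with the parentals, only the ss allele has switched, so ss is the middle locus and the order is e – ss – th.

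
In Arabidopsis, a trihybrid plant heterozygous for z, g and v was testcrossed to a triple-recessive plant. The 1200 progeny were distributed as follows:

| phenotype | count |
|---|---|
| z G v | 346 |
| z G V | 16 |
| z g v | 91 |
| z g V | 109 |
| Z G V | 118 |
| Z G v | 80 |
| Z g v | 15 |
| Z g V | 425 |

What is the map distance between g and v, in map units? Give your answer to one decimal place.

The two most frequent reciprocal classes, Z g V and z G v, are the parental types, so the F1 was Z g V / z G v.
The two rarest classes, Z g v and z G V, are the double crossovers. Comparing them with the parentals, only the v allele has switched, so v is the middle locus and the order is z – v – g.
Crossovers in the v–g interval produce the single-crossover classes Z G V and z g v (118 + 91 = 209) plus the double crossovers (31).
RF(v–g) = (209 + 31) / 1200 = 240/1200 = 0.2000 → 20.0 map units.

20.0 map units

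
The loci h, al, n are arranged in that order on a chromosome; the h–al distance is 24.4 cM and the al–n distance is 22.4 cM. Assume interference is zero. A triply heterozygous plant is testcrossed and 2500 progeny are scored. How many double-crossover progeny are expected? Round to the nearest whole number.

Map distances give recombination frequencies of 0.244 and 0.224 for the two intervals.
With no interference, expected double-crossover frequency = 0.244 × 0.224 = 0.05466.
Expected number = 0.05466 × 2500 = 136.64 ≈ 137.

137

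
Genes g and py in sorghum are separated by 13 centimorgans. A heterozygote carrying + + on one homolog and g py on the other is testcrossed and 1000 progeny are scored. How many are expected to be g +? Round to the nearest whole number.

65

A map distance of 13 centimorgans corresponds to a recombination frequency of 0.130.
The F1 is + + / g py, so g + is a recombinant gamete class with expected frequency r/2 = 0.130/2 = 0.0650.
Expected number = 0.0650 × 1000 = 65.00 ≈ 65.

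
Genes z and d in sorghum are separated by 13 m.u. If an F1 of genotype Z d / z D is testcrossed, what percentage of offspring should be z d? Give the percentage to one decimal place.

6.5%

A map distance of 13 m.u. corresponds to a recombination frequency of 0.130.
The F1 is Z d / z D, so z d is a recombinant gamete class with expected frequency r/2 = 0.130/2 = 0.0650.
That is 0.0650 = 6.5% of the progeny.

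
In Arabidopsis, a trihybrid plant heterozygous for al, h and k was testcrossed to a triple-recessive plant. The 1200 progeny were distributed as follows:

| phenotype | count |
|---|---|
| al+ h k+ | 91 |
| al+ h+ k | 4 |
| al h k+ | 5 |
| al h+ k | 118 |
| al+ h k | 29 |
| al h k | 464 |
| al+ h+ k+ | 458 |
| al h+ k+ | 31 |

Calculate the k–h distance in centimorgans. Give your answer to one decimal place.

18.2 centimorgans

The two most frequent reciprocal classes, al+ h+ k+ and al h k, are the parental types, so the F1 was al+ h+ k+ / al h k.
The two rarest classes, al+ h+ k and al h k+, are the double crossovers. Comparing them with the parentals, only the k allele has switched, so k is the middle locus and the order is h – k – al.
Crossovers in the h–k interval produce the single-crossover classes al+ h k+ and al h+ k (91 + 118 = 209) plus the double crossovers (9).
RF(h–k) = (209 + 9) / 1200 = 218/1200 = 0.1817 → 18.2 centimorgans.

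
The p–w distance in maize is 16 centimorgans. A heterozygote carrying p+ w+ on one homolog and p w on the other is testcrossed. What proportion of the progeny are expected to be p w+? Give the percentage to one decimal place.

A map distance of 16 centimorgans corresponds to a recombination frequency of 0.160.
The F1 is p+ w+ / p w, so p w+ is a recombinant gamete class with expected frequency r/2 = 0.160/2 = 0.0800.
That is 0.0800 = 8.0% of the progeny.

8.0%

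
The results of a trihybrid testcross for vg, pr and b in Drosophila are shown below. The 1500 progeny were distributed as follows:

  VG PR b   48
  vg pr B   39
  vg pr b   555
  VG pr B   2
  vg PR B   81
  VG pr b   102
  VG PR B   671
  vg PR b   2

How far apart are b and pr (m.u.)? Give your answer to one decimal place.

6.1 m.u.

The two most frequent reciprocal classes, vg pr b and VG PR B, are the parental types, so the F1 was vg pr b / VG PR B.
The two rarest classes, vg PR b and VG pr B, are the double crossovers. Comparing them with the parentals, only the pr allele has switched, so pr is the middle locus and the order is b – pr – vg.
Crossovers in the b–pr interval produce the single-crossover classes vg pr B and VG PR b (39 + 48 = 87) plus the double crossovers (4).
RF(b–pr) = (87 + 4) / 1500 = 91/1500 = 0.0607 → 6.1 m.u.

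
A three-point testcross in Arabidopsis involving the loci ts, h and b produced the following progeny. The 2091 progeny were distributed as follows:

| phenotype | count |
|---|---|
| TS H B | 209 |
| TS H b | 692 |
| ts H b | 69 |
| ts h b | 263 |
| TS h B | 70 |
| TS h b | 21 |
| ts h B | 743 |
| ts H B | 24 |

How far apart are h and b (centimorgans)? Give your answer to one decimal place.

The two most frequent reciprocal classes, ts h B and TS H b, are the parental types, so the F1 was ts h B / TS H b.
The two rarest classes, ts H B and TS h b, are the double crossovers. Comparing them with the parentals, only the h allele has switched, so h is the middle locus and the order is b – h – ts.
Crossovers in the b–h interval produce the single-crossover classes ts h b and TS H B (263 + 209 = 472) plus the double crossovers (45).
RF(b–h) = (472 + 45) / 2091 = 517/2091 = 0.2473 → 24.7 centimorgans.

24.7 centimorgans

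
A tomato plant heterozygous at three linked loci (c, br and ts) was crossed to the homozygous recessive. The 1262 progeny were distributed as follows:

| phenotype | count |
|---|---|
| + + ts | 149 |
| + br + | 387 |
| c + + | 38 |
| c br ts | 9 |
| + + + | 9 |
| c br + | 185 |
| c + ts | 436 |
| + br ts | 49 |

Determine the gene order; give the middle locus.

br

The two most frequent reciprocal classes, + br + and c + ts, are the parental types, so the F1 was + br + / c + ts.
The two rarest classes, + + + and c br ts, are the double crossovers. Comparing them with the parentals, only the br allele has switched, so br is the middle locus and the order is c – br – ts.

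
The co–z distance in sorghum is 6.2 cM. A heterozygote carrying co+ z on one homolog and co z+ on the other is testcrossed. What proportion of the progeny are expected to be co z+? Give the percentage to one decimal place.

46.9%

A map distance of 6.2 cM corresponds to a recombination frequency of 0.062.
The F1 is co+ z / co z+, so co z+ is a parental gamete class with expected frequency (1 − r)/2 = 0.938/2 = 0.4690.
That is 0.4690 = 46.9% of the progeny.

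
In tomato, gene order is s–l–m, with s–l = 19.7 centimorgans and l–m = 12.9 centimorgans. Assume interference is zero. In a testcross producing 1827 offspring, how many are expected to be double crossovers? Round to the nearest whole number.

Map distances give recombination frequencies of 0.197 and 0.129 for the two intervals.
With no interference, expected double-crossover frequency = 0.197 × 0.129 = 0.02541.
Expected number = 0.02541 × 1827 = 46.43 ≈ 46.

46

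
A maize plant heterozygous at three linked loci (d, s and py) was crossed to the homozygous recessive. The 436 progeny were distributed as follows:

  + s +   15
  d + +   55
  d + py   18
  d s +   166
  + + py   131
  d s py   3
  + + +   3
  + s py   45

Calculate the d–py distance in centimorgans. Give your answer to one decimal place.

The two most frequent reciprocal classes, + + py and d s +, are the parental types, so the F1 was + + py / d s +.
The two rarest classes, + + + and d s py, are the double crossovers. Comparing them with the parentals, only the py allele has switched, so py is the middle locus and the order is d – py – s.
Crossovers in the d–py interval produce the single-crossover classes d + py and + s + (18 + 15 = 33) plus the double crossovers (6).
RF(d–py) = (33 + 6) / 436 = 39/436 = 0.0894 → 8.9 centimorgans.

8.9 centimorgans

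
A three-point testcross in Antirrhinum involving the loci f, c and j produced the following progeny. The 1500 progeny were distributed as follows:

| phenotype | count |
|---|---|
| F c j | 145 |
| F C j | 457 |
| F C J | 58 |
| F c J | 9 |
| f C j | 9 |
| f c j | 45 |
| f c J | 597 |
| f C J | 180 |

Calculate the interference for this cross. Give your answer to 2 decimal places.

The two most frequent reciprocal classes, F C j and f c J, are the parental types, so the F1 was F C j / f c J.
The two rarest classes, f C j and F c J, are the double crossovers. Comparing them with the parentals, only the f allele has switched, so f is the middle locus and the order is c – f – j.
c–f: (325 + 18)/1500 = 0.2287; f–j: (103 + 18)/1500 = 0.0807.
Expected DCO frequency = 0.2287 × 0.0807 ≈ 0.01846; observed = 18/1500 ≈ 0.01200.
Coefficient of coincidence = 0.01200/0.01846 ≈ 0.65; interference = 1 − 0.65 = 0.35.

0.35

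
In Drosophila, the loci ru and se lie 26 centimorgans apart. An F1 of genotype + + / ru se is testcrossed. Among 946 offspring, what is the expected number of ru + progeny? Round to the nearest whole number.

A map distance of 26 centimorgans corresponds to a recombination frequency of 0.260.
The F1 is + + / ru se, so ru + is a recombinant gamete class with expected frequency r/2 = 0.260/2 = 0.1300.
Expected number = 0.1300 × 946 = 122.98 ≈ 123.

123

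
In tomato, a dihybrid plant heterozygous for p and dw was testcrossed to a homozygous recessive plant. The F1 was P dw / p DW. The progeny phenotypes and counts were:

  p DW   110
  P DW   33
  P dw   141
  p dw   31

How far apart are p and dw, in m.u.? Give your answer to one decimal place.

The recombinant classes are P DW and p dw: 33 + 31 = 64.
Recombination frequency = 64/315 = 0.2032 ≈ 20.3%, i.e. 20.3 m.u.

20.3 m.u.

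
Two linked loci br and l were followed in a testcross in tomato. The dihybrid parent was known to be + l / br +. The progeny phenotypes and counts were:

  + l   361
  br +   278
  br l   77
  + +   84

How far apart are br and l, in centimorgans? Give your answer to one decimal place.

20.1 centimorgans

The recombinant classes are + + and br l: 84 + 77 = 161.
Recombination frequency = 161/800 = 0.2013 ≈ 20.1%, i.e. 20.1 centimorgans.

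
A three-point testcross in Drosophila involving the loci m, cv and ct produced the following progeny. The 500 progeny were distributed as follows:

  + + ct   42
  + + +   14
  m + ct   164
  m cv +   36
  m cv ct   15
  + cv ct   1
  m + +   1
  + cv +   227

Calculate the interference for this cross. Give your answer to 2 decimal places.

0.60

The two most frequent reciprocal classes, m + ct and + cv +, are the parental types, so the F1 was m + ct / + cv +.
The two rarest classes, m + + and + cv ct, are the double crossovers. Comparing them with the parentals, only the ct allele has switched, so ct is the middle locus and the order is m – ct – cv.
m–ct: (78 + 2)/500 = 0.1600; ct–cv: (29 + 2)/500 = 0.0620.
Expected DCO frequency = 0.1600 × 0.0620 ≈ 0.00992; observed = 2/500 ≈ 0.00400.
Coefficient of coincidence = 0.00400/0.00992 ≈ 0.40; interference = 1 − 0.40 = 0.60.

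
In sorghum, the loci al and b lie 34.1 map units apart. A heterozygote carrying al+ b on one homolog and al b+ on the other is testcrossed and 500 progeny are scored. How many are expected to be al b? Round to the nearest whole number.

85

A map distance of 34.1 map units corresponds to a recombination frequency of 0.341.
The F1 is al+ b / al b+, so al b is a recombinant gamete class with expected frequency r/2 = 0.341/2 = 0.1705.
Expected number = 0.1705 × 500 = 85.25 ≈ 85.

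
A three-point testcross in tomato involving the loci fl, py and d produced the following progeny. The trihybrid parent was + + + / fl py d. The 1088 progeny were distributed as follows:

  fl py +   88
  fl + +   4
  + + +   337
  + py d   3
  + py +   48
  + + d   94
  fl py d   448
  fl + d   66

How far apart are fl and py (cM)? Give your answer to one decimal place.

11.1 cM

The two rarest classes, fl + + and + py d, are the double crossovers. Comparing them with the parentals, only the fl allele has switched, so fl is the middle locus and the order is py – fl – d.
Crossovers in the py–fl interval produce the single-crossover classes + py + and fl + d (48 + 66 = 114) plus the double crossovers (7).
RF(py–fl) = (114 + 7) / 1088 = 121/1088 = 0.1112 → 11.1 cM.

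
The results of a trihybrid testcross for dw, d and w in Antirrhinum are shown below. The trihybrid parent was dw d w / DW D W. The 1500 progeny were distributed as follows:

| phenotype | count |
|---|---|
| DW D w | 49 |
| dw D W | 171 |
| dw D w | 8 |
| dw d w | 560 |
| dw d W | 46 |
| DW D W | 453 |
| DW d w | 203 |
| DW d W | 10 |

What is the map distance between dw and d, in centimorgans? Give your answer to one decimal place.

26.1 centimorgans

The two rarest classes, dw D w and DW d W, are the double crossovers. Comparing them with the parentals, only the d allele has switched, so d is the middle locus and the order is w – d – dw.
Crossovers in the d–dw interval produce the single-crossover classes DW d w and dw D W (203 + 171 = 374) plus the double crossovers (18).
RF(d–dw) = (374 + 18) / 1500 = 392/1500 = 0.2613 → 26.1 centimorgans.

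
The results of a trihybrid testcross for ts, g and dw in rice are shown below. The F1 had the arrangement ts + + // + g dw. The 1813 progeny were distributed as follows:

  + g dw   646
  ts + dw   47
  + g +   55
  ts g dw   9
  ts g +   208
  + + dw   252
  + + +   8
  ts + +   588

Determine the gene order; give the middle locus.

ts

The two rarest classes, + + + and ts g dw, are the double crossovers. Comparing them with the parentals, only the ts allele has switched, so ts is the middle locus and the order is g – ts – dw.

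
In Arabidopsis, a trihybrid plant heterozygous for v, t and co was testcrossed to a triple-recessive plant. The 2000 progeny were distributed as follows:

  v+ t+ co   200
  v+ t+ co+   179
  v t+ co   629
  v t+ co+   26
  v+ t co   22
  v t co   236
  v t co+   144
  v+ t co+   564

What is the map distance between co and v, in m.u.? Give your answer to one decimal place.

The two most frequent reciprocal classes, v+ t co+ and v t+ co, are the parental types, so the F1 was v+ t co+ / v t+ co.
The two rarest classes, v+ t co and v t+ co+, are the double crossovers. Comparing them with the parentals, only the co allele has switched, so co is the middle locus and the order is t – co – v.
Crossovers in the co–v interval produce the single-crossover classes v t co+ and v+ t+ co (144 + 200 = 344) plus the double crossovers (48).
RF(co–v) = (344 + 48) / 2000 = 392/2000 = 0.1960 → 19.6 m.u.

19.6 m.u.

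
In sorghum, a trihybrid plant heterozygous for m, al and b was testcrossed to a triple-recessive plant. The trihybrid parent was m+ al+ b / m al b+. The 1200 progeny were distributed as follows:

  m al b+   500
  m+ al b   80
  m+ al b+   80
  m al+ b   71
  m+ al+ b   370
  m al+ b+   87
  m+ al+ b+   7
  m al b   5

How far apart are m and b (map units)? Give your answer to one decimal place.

The two rarest classes, m+ al+ b+ and m al b, are the double crossovers. Comparing them with the parentals, only the b allele has switched, so b is the middle locus and the order is m – b – al.
Crossovers in the m–b interval produce the single-crossover classes m al+ b and m+ al b+ (71 + 80 = 151) plus the double crossovers (12).
RF(m–b) = (151 + 12) / 1200 = 163/1200 = 0.1358 → 13.6 map units.

13.6 map units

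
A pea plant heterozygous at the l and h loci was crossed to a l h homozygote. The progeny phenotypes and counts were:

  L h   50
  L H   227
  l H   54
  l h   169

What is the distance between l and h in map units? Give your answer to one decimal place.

20.8 map units

The two most frequent classes, L H (227) and l h (169), are the parental types, so the F1 was L H / l h.
The recombinant classes are L h and l H: 50 + 54 = 104.
Recombination frequency = 104/500 = 0.2080 ≈ 20.8%, i.e. 20.8 map units.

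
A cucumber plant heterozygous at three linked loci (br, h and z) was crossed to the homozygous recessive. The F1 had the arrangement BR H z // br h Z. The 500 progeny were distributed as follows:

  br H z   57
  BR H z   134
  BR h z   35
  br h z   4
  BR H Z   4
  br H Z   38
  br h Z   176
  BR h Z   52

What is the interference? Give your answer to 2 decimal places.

0.58

The two rarest classes, BR H Z and br h z, are the double crossovers. Comparing them with the parentals, only the z allele has switched, so z is the middle locus and the order is h – z – br.
h–z: (73 + 8)/500 = 0.1620; z–br: (109 + 8)/500 = 0.2340.
Expected DCO frequency = 0.1620 × 0.2340 ≈ 0.03791; observed = 8/500 ≈ 0.01600.
Coefficient of coincidence = 0.01600/0.03791 ≈ 0.42; interference = 1 − 0.42 = 0.58.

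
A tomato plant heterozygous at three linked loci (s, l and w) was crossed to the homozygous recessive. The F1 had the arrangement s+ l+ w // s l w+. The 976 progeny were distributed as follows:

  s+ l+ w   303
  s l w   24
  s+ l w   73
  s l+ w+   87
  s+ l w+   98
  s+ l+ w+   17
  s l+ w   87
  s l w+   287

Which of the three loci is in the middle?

w

The two rarest classes, s+ l+ w+ and s l w, are the double crossovers. Comparing them with the parentals, only the w allele has switched, so w is the middle locus and the order is l – w – s.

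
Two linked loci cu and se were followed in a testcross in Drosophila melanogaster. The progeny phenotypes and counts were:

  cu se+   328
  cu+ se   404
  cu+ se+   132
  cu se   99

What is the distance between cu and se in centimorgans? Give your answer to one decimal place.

24.0 centimorgans

The two most frequent classes, cu+ se (404) and cu se+ (328), are the parental types, so the F1 was cu+ se / cu se+.
The recombinant classes are cu+ se+ and cu se: 132 + 99 = 231.
Recombination frequency = 231/963 = 0.2399 ≈ 24.0%, i.e. 24.0 centimorgans.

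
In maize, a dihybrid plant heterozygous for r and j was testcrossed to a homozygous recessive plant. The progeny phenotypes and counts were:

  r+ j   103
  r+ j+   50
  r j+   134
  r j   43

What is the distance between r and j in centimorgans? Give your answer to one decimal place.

The two most frequent classes, r+ j (103) and r j+ (134), are the parental types, so the F1 was r+ j / r j+.
The recombinant classes are r+ j+ and r j: 50 + 43 = 93.
Recombination frequency = 93/330 = 0.2818 ≈ 28.2%, i.e. 28.2 centimorgans.

28.2 centimorgans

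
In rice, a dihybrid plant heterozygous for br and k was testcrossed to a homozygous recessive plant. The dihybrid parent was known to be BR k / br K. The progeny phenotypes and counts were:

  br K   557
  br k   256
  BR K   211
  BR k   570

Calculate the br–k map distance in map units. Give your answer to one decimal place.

29.3 map units

The recombinant classes are BR K and br k: 211 + 256 = 467.
Recombination frequency = 467/1594 = 0.2930 ≈ 29.3%, i.e. 29.3 map units.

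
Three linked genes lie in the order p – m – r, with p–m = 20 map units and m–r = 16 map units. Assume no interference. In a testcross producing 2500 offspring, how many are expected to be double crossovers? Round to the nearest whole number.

Map distances give recombination frequencies of 0.200 and 0.160 for the two intervals.
With no interference, expected double-crossover frequency = 0.200 × 0.160 = 0.03200.
Expected number = 0.03200 × 2500 = 80.00 ≈ 80.

80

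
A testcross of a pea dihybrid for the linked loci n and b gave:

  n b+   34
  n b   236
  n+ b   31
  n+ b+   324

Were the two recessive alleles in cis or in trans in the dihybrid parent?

cis

The two most frequent classes are n+ b+ (324) and n b (236); these are the parental (non-recombinant) types.
So the F1 carried n+ b+ on one chromosome and n b on the other — the recessive alleles are on the same chromosome (cis / coupling).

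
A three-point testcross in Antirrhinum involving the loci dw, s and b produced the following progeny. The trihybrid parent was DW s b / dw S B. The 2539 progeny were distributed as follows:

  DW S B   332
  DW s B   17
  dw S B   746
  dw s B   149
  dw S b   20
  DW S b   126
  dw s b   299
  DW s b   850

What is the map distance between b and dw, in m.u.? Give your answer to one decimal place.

26.3 m.u.

The two rarest classes, DW s B and dw S b, are the double crossovers. Comparing them with the parentals, only the b allele has switched, so b is the middle locus and the order is s – b – dw.
Crossovers in the b–dw interval produce the single-crossover classes dw s b and DW S B (299 + 332 = 631) plus the double crossovers (37).
RF(b–dw) = (631 + 37) / 2539 = 668/2539 = 0.2631 → 26.3 m.u.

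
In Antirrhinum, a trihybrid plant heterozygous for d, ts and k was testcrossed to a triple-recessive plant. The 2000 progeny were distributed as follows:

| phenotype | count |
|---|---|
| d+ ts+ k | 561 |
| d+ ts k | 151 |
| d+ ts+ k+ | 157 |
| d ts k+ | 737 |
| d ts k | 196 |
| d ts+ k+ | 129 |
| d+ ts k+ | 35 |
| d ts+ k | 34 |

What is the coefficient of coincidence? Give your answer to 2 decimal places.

The two most frequent reciprocal classes, d+ ts+ k and d ts k+, are the parental types, so the F1 was d+ ts+ k / d ts k+.
The two rarest classes, d ts+ k and d+ ts k+, are the double crossovers. Comparing them with the parentals, only the d allele has switched, so d is the middle locus and the order is k – d – ts.
k–d: (353 + 69)/2000 = 0.2110; d–ts: (280 + 69)/2000 = 0.1745.
Expected DCO frequency = 0.2110 × 0.1745 ≈ 0.03682; observed = 69/2000 ≈ 0.03450.
Coefficient of coincidence = 0.03450/0.03682 ≈ 0.94.

0.94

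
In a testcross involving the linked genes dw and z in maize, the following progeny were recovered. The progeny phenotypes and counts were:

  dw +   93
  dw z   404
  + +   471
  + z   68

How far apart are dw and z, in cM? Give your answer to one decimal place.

The two most frequent classes, + + (471) and dw z (404), are the parental types, so the F1 was + + / dw z.
The recombinant classes are + z and dw +: 68 + 93 = 161.
Recombination frequency = 161/1036 = 0.1554 ≈ 15.5%, i.e. 15.5 cM.

15.5 cM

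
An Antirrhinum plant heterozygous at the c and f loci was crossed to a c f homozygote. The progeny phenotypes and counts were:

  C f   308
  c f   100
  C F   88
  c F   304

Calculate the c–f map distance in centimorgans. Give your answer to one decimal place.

The two most frequent classes, C f (308) and c F (304), are the parental types, so the F1 was C f / c F.
The recombinant classes are C F and c f: 88 + 100 = 188.
Recombination frequency = 188/800 = 0.2350 ≈ 23.5%, i.e. 23.5 centimorgans.

23.5 centimorgans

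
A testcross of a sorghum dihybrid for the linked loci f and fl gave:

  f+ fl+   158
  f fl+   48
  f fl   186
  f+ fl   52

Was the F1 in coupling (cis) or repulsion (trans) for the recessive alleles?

cis

The two most frequent classes are f+ fl+ (158) and f fl (186); these are the parental (non-recombinant) types.
So the F1 carried f+ fl+ on one chromosome and f fl on the other — the recessive alleles are on the same chromosome (cis / coupling).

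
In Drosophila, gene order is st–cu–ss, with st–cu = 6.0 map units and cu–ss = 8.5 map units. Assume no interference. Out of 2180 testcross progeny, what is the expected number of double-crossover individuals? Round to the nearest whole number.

Map distances give recombination frequencies of 0.060 and 0.085 for the two intervals.
With no interference, expected double-crossover frequency = 0.060 × 0.085 = 0.00510.
Expected number = 0.00510 × 2180 = 11.12 ≈ 11.

11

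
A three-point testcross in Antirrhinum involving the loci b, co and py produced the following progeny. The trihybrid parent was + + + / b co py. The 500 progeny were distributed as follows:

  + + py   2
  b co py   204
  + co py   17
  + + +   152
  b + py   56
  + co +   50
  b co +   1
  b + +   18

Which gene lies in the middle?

py

The two rarest classes, + + py and b co +, are the double crossovers. Comparing them with the parentals, only the py allele has switched, so py is the middle locus and the order is b – py – co.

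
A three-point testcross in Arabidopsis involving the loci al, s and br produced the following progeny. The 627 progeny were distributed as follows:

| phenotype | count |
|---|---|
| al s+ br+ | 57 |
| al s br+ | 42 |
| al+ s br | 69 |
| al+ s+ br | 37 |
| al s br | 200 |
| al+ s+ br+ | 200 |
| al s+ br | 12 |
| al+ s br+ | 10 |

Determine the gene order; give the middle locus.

s

The two most frequent reciprocal classes, al+ s+ br+ and al s br, are the parental types, so the F1 was al+ s+ br+ / al s br.
The two rarest classes, al+ s br+ and al s+ br, are the double crossovers. Comparing them with the parentals, only the s allele has switched, so s is the middle locus and the order is al – s – br.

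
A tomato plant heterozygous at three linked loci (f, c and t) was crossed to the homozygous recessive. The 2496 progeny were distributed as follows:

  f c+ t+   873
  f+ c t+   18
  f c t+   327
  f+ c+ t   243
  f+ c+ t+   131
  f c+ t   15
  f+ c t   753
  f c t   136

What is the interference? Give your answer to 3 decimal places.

The two most frequent reciprocal classes, f c+ t+ and f+ c t, are the parental types, so the F1 was f c+ t+ / f+ c t.
The two rarest classes, f c+ t and f+ c t+, are the double crossovers. Comparing them with the parentals, only the t allele has switched, so t is the middle locus and the order is c – t – f.
c–t: (570 + 33)/2496 = 0.2416; t–f: (267 + 33)/2496 = 0.1202.
Expected DCO frequency = 0.2416 × 0.1202 ≈ 0.02904; observed = 33/2496 ≈ 0.01322.
Coefficient of coincidence = 0.01322/0.02904 ≈ 0.455; interference = 1 − 0.455 = 0.545.

0.545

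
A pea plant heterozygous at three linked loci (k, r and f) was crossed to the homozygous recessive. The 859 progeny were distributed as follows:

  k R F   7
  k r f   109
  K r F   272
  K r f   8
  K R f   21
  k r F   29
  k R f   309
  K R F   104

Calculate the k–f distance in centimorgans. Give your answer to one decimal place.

The two most frequent reciprocal classes, k R f and K r F, are the parental types, so the F1 was k R f / K r F.
The two rarest classes, k R F and K r f, are the double crossovers. Comparing them with the parentals, only the f allele has switched, so f is the middle locus and the order is r – f – k.
Crossovers in the f–k interval produce the single-crossover classes K R f and k r F (21 + 29 = 50) plus the double crossovers (15).
RF(f–k) = (50 + 15) / 859 = 65/859 = 0.0757 → 7.6 centimorgans.

7.6 centimorgans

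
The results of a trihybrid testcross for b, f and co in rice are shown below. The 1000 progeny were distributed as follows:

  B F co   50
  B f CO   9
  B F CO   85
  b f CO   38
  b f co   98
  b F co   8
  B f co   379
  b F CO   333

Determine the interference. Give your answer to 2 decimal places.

The two most frequent reciprocal classes, b F CO and B f co, are the parental types, so the F1 was b F CO / B f co.
The two rarest classes, b F co and B f CO, are the double crossovers. Comparing them with the parentals, only the co allele has switched, so co is the middle locus and the order is f – co – b.
f–co: (88 + 17)/1000 = 0.1050; co–b: (183 + 17)/1000 = 0.2000.
Expected DCO frequency = 0.1050 × 0.2000 ≈ 0.02100; observed = 17/1000 ≈ 0.01700.
Coefficient of coincidence = 0.01700/0.02100 ≈ 0.81; interference = 1 − 0.81 = 0.19.

0.19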